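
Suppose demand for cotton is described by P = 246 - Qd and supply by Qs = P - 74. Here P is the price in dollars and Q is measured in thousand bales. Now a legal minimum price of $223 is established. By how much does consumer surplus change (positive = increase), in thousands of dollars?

-3433.5

Rearranging demand gives Qd = 246 - P. Equilibrium: 246 - P = P - 74, so 320 = 2P and P* = 160, Q* = 86.
Since 223 > 160, the floor is binding.
At P = 223: Qd = 246 - 223 = 23 and Qs = 223 - 74 = 149.
Consumer surplus without the control is ½ · (246 - 160) · 86 = 3698.
With the floor, consumers buy 23 units at 223, so CS = ½ · (246 - 223) · 23 = 264.5.
Change in consumer surplus = 264.5 - 3698 = -3433.5.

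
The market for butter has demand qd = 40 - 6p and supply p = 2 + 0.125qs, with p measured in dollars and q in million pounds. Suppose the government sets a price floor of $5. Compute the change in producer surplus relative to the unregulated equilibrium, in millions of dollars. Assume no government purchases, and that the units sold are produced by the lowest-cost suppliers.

Rearranging supply gives qs = 8p - 16. Setting quantity demanded equal to quantity supplied, 40 - 6p = 8p - 16, gives p* = 4 and q* = 16.
Since 5 > 4, the floor is binding.
At p = 5: qd = 40 - 6·5 = 10 and qs = 8·5 - 16 = 24.
Producer surplus without the control is ½ · (4 - 2) · 16 = 16.
With the floor, 10 units are sold at 5. The supply price at q = 10 is 3.25, so PS = ½ · [(5 - 2) + (5 - 3.25)] · 10 = 23.75.
Change in producer surplus = 23.75 - 16 = 7.75.

7.75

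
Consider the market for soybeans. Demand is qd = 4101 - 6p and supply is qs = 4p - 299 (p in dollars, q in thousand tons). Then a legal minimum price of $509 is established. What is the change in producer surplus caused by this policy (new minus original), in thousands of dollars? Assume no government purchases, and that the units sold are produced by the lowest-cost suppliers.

50818.5

Without the control the market clears where 4101 - 6p = 4p - 299, i.e. p* = 440 and q* = 1461.
The floor of 509 is above the equilibrium price 440, so it binds.
At p = 509: qd = 4101 - 6·509 = 1047 and qs = 4·509 - 299 = 1737.
Producer surplus without the control is ½ · (440 - 74.75) · 1461 = 266815.125.
With the floor, 1047 units are sold at 509. The supply price at q = 1047 is 336.5, so PS = ½ · [(509 - 74.75) + (509 - 336.5)] · 1047 = 317633.625.
Change in producer surplus = 317633.625 - 266815.125 = 50818.5.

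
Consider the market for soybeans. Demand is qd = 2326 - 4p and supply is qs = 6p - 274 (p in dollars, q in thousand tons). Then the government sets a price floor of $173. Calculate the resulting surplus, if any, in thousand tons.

0

Setting quantity demanded equal to quantity supplied, 2326 - 4p = 6p - 274, gives p* = 260 and q* = 1286.
Since 173 is below p* = 260, the floor does not bind and the free-market outcome prevails.
Since the control does not bind, there is no surplus.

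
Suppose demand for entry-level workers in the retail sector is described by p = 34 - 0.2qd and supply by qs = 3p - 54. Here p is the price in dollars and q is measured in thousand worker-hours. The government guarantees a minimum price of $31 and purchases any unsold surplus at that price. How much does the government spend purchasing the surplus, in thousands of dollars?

Rearranging demand gives qd = 170 - 5p. Without the control the market clears where 170 - 5p = 3p - 54, i.e. p* = 28 and q* = 30.
Because the floor (31) lies above the market-clearing price, it is binding.
At p = 31: qd = 170 - 5·31 = 15 and qs = 3·31 - 54 = 39.
Surplus = qs - qd = 24.
Government expenditure = surplus × support price = 24 × 31 = 744.

744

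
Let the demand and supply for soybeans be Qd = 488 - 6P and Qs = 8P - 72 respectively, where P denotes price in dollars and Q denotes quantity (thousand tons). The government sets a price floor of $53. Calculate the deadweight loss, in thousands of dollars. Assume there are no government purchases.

Setting quantity demanded equal to quantity supplied, 488 - 6P = 8P - 72, gives P* = 40 and Q* = 248.
Since 53 > 40, the floor is binding.
At P = 53: Qd = 488 - 6·53 = 170 and Qs = 8·53 - 72 = 352.
Quantity traded falls to 170. At Q = 170 the demand price is (488 - 170)/6 = 53 and the supply price is (72 + 170)/8 = 30.25.
Deadweight loss = ½ · (53 - 30.25) · (248 - 170) = ½ · 22.75 · 78 = 887.25.

887.25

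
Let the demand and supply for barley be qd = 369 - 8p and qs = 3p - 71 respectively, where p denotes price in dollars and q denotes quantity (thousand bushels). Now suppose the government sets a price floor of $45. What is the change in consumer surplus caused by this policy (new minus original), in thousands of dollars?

Equilibrium: 369 - 8p = 3p - 71, so 440 = 11p and p* = 40, q* = 49.
The floor of 45 is above the equilibrium price 40, so it binds.
At p = 45: qd = 369 - 8·45 = 9 and qs = 3·45 - 71 = 64.
Consumer surplus without the control is ½ · (46.125 - 40) · 49 = 150.0625.
With the floor, consumers buy 9 units at 45, so CS = ½ · (46.125 - 45) · 9 = 5.0625.
Change in consumer surplus = 5.0625 - 150.0625 = -145.

-145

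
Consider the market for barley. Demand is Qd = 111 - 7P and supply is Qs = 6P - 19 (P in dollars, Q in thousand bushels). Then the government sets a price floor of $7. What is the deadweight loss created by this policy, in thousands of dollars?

0

Without the control the market clears where 111 - 7P = 6P - 19, i.e. P* = 10 and Q* = 41.
The floor of 7 is below the equilibrium price 10, so it is not binding; the market clears at P* = 10, Q* = 41.
Since the control does not bind, no trades are prevented and deadweight loss is zero.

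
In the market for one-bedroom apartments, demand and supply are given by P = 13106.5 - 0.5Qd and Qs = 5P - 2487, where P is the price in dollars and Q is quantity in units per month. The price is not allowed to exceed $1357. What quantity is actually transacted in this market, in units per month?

Rearranging demand gives Qd = 26213 - 2P. Without the control the market clears where 26213 - 2P = 5P - 2487, i.e. P* = 4100 and Q* = 18013.
Because the ceiling (1357) lies below the market-clearing price, it is binding.
At P = 1357: Qd = 26213 - 2·1357 = 23499 and Qs = 5·1357 - 2487 = 4298.
The quantity actually transacted is the short side, supply: 4298.

4298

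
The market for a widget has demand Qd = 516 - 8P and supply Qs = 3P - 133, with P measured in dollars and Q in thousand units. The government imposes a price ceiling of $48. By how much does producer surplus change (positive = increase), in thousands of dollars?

-302.5

Setting quantity demanded equal to quantity supplied, 516 - 8P = 3P - 133, gives P* = 59 and Q* = 44.
The ceiling of 48 is below the equilibrium price 59, so it binds.
At P = 48: Qd = 516 - 8·48 = 132 and Qs = 3·48 - 133 = 11.
Producer surplus without the control is ½ · (59 - 133/3) · 44 = 968/3.
With the ceiling, producers sell 11 units at 48, so PS = ½ · (48 - 133/3) · 11 = 121/6.
Change in producer surplus = 121/6 - 968/3 = -302.5.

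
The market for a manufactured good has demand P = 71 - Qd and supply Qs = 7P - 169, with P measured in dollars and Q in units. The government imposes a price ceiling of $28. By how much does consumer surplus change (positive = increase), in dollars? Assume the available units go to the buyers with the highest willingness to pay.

-44

Rearranging demand gives Qd = 71 - P. Setting quantity demanded equal to quantity supplied, 71 - P = 7P - 169, gives P* = 30 and Q* = 41.
Because the ceiling (28) lies below the market-clearing price, it is binding.
At P = 28: Qd = 71 - 28 = 43 and Qs = 7·28 - 169 = 27.
Consumer surplus without the control is ½ · (71 - 30) · 41 = 840.5.
With the ceiling, 27 units are sold at 28 (assume they go to the highest-value buyers). The demand price at Q = 27 is 44, so CS = ½ · [(71 - 28) + (44 - 28)] · 27 = 796.5.
Change in consumer surplus = 796.5 - 840.5 = -44.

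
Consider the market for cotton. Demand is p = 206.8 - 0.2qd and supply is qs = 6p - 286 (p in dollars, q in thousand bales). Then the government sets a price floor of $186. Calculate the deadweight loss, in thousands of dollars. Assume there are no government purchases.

Rearranging demand gives qd = 1034 - 5p. Setting quantity demanded equal to quantity supplied, 1034 - 5p = 6p - 286, gives p* = 120 and q* = 434.
Because the floor (186) lies above the market-clearing price, it is binding.
At p = 186: qd = 1034 - 5·186 = 104 and qs = 6·186 - 286 = 830.
Quantity traded falls to 104. At q = 104 the demand price is (1034 - 104)/5 = 186 and the supply price is (286 + 104)/6 = 65.
Deadweight loss = ½ · (186 - 65) · (434 - 104) = ½ · 121 · 330 = 19965.

19965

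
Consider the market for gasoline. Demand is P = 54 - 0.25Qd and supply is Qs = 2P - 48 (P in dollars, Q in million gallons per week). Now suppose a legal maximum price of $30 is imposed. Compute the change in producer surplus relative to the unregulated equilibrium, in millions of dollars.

Rearranging demand gives Qd = 216 - 4P. Setting quantity demanded equal to quantity supplied, 216 - 4P = 2P - 48, gives P* = 44 and Q* = 40.
Since 30 < 44, the ceiling is binding.
At P = 30: Qd = 216 - 4·30 = 96 and Qs = 2·30 - 48 = 12.
Producer surplus without the control is ½ · (44 - 24) · 40 = 400.
With the ceiling, producers sell 12 units at 30, so PS = ½ · (30 - 24) · 12 = 36.
Change in producer surplus = 36 - 400 = -364.

-364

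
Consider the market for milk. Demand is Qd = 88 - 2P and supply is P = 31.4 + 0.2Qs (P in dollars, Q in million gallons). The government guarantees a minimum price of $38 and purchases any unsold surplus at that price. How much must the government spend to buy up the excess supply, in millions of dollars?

Rearranging supply gives Qs = 5P - 157. Without the control the market clears where 88 - 2P = 5P - 157, i.e. P* = 35 and Q* = 18.
Because the floor (38) lies above the market-clearing price, it is binding.
At P = 38: Qd = 88 - 2·38 = 12 and Qs = 5·38 - 157 = 33.
Surplus = Qs - Qd = 21.
Government expenditure = surplus × support price = 21 × 38 = 798.

798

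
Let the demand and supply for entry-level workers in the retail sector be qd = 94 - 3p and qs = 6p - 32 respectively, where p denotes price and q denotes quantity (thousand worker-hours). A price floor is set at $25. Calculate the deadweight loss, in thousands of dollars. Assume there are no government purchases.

Without the control the market clears where 94 - 3p = 6p - 32, i.e. p* = 14 and q* = 52.
The floor of 25 is above the equilibrium price 14, so it binds.
At p = 25: qd = 94 - 3·25 = 19 and qs = 6·25 - 32 = 118.
Quantity traded falls to 19. At q = 19 the demand price is (94 - 19)/3 = 25 and the supply price is (32 + 19)/6 = 8.5.
Deadweight loss = ½ · (25 - 8.5) · (52 - 19) = ½ · 16.5 · 33 = 272.25.

272.25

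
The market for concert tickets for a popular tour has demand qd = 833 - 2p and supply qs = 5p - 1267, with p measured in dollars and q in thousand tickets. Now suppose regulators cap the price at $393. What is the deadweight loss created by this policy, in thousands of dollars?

Setting quantity demanded equal to quantity supplied, 833 - 2p = 5p - 1267, gives p* = 300 and q* = 233.
The ceiling of 393 is above the equilibrium price 300, so it is not binding; the market clears at p* = 300, q* = 233.
Since the control does not bind, no trades are prevented and deadweight loss is zero.

0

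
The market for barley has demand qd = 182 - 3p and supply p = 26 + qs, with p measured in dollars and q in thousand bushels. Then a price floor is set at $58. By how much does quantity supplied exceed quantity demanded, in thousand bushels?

Rearranging supply gives qs = p - 26. Setting quantity demanded equal to quantity supplied, 182 - 3p = p - 26, gives p* = 52 and q* = 26.
Because the floor (58) lies above the market-clearing price, it is binding.
At p = 58: qd = 182 - 3·58 = 8 and qs = 58 - 26 = 32.
Surplus = qs - qd = 32 - 8 = 24.

24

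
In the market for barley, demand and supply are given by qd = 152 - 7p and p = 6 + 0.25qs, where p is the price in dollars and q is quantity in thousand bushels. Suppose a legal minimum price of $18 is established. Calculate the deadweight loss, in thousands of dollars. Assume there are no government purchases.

38.5

Rearranging supply gives qs = 4p - 24. In a free market, 152 - 7p = 4p - 24 gives the equilibrium p* = 16, q* = 40.
Since 18 > 16, the floor is binding.
At p = 18: qd = 152 - 7·18 = 26 and qs = 4·18 - 24 = 48.
Quantity traded falls to 26. At q = 26 the demand price is (152 - 26)/7 = 18 and the supply price is (24 + 26)/4 = 12.5.
Deadweight loss = ½ · (18 - 12.5) · (40 - 26) = ½ · 5.5 · 14 = 38.5.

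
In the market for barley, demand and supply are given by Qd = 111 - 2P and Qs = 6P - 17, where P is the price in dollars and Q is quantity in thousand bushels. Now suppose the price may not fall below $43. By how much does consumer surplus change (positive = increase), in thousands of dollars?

-1404

Setting quantity demanded equal to quantity supplied, 111 - 2P = 6P - 17, gives P* = 16 and Q* = 79.
The floor of 43 is above the equilibrium price 16, so it binds.
At P = 43: Qd = 111 - 2·43 = 25 and Qs = 6·43 - 17 = 241.
Consumer surplus without the control is ½ · (55.5 - 16) · 79 = 1560.25.
With the floor, consumers buy 25 units at 43, so CS = ½ · (55.5 - 43) · 25 = 156.25.
Change in consumer surplus = 156.25 - 1560.25 = -1404.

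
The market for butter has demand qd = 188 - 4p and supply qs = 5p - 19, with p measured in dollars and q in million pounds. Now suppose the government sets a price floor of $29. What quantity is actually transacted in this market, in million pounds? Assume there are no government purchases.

72

Equilibrium: 188 - 4p = 5p - 19, so 207 = 9p and p* = 23, q* = 96.
Because the floor (29) lies above the market-clearing price, it is binding.
At p = 29: qd = 188 - 4·29 = 72 and qs = 5·29 - 19 = 126.
The quantity actually transacted is the short side, demand: 72.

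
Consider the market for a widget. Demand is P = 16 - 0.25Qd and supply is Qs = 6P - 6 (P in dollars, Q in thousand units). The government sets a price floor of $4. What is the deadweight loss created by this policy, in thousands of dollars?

0

Rearranging demand gives Qd = 64 - 4P. In a free market, 64 - 4P = 6P - 6 gives the equilibrium P* = 7, Q* = 36.
The floor of 4 is below the equilibrium price 7, so it is not binding; the market clears at P* = 7, Q* = 36.
Since the control does not bind, no trades are prevented and deadweight loss is zero.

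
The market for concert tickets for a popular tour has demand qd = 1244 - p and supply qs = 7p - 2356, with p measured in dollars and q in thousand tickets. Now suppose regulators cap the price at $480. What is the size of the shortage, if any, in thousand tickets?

Setting quantity demanded equal to quantity supplied, 1244 - p = 7p - 2356, gives p* = 450 and q* = 794.
The ceiling of 480 is above the equilibrium price 450, so it is not binding; the market clears at p* = 450, q* = 794.
Since the control does not bind, there is no shortage.

0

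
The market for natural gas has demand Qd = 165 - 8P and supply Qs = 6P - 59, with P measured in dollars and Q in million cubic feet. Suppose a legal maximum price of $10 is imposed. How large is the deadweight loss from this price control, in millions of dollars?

Equilibrium: 165 - 8P = 6P - 59, so 224 = 14P and P* = 16, Q* = 37.
Since 10 < 16, the ceiling is binding.
At P = 10: Qd = 165 - 8·10 = 85 and Qs = 6·10 - 59 = 1.
Quantity traded falls to 1. At Q = 1 the demand price is (165 - 1)/8 = 20.5 and the supply price is (59 + 1)/6 = 10.
Deadweight loss = ½ · (20.5 - 10) · (37 - 1) = ½ · 10.5 · 36 = 189.

189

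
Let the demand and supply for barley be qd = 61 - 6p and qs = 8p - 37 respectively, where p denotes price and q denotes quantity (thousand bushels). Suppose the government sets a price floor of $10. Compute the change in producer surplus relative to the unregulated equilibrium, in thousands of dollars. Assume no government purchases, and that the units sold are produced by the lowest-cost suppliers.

Equilibrium: 61 - 6p = 8p - 37, so 98 = 14p and p* = 7, q* = 19.
The floor of 10 is above the equilibrium price 7, so it binds.
At p = 10: qd = 61 - 6·10 = 1 and qs = 8·10 - 37 = 43.
Producer surplus without the control is ½ · (7 - 4.625) · 19 = 22.5625.
With the floor, 1 units are sold at 10. The supply price at q = 1 is 4.75, so PS = ½ · [(10 - 4.625) + (10 - 4.75)] · 1 = 5.3125.
Change in producer surplus = 5.3125 - 22.5625 = -17.25.

-17.25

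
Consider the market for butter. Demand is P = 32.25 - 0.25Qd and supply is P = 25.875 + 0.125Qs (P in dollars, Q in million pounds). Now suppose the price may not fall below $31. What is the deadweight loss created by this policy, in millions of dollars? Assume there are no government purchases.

Rearranging demand gives Qd = 129 - 4P; rearranging supply gives Qs = 8P - 207. Setting quantity demanded equal to quantity supplied, 129 - 4P = 8P - 207, gives P* = 28 and Q* = 17.
Because the floor (31) lies above the market-clearing price, it is binding.
At P = 31: Qd = 129 - 4·31 = 5 and Qs = 8·31 - 207 = 41.
Quantity traded falls to 5. At Q = 5 the demand price is (129 - 5)/4 = 31 and the supply price is (207 + 5)/8 = 26.5.
Deadweight loss = ½ · (31 - 26.5) · (17 - 5) = ½ · 4.5 · 12 = 27.

27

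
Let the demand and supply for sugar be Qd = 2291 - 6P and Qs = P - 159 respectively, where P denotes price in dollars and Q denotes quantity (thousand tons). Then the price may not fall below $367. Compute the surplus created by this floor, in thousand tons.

Equilibrium: 2291 - 6P = P - 159, so 2450 = 7P and P* = 350, Q* = 191.
Since 367 > 350, the floor is binding.
At P = 367: Qd = 2291 - 6·367 = 89 and Qs = 367 - 159 = 208.
Surplus = Qs - Qd = 208 - 89 = 119.

119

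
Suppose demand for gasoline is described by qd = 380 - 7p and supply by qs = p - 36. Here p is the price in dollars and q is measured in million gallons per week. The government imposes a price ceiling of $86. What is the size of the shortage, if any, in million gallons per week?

Setting quantity demanded equal to quantity supplied, 380 - 7p = p - 36, gives p* = 52 and q* = 16.
Since 86 is above p* = 52, the ceiling does not bind and the free-market outcome prevails.
Since the control does not bind, there is no shortage.

0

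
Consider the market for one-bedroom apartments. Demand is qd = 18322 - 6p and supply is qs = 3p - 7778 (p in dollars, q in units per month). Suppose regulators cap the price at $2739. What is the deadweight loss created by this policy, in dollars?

58322.25

In a free market, 18322 - 6p = 3p - 7778 gives the equilibrium p* = 2900, q* = 922.
Since 2739 < 2900, the ceiling is binding.
At p = 2739: qd = 18322 - 6·2739 = 1888 and qs = 3·2739 - 7778 = 439.
Quantity traded falls to 439. At q = 439 the demand price is (18322 - 439)/6 = 2980.5 and the supply price is (7778 + 439)/3 = 2739.
Deadweight loss = ½ · (2980.5 - 2739) · (922 - 439) = ½ · 241.5 · 483 = 58322.25.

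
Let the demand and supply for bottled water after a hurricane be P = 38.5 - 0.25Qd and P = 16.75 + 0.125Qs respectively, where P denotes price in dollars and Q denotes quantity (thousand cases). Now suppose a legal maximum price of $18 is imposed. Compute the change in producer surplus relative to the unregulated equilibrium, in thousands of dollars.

Rearranging demand gives Qd = 154 - 4P; rearranging supply gives Qs = 8P - 134. Equilibrium: 154 - 4P = 8P - 134, so 288 = 12P and P* = 24, Q* = 58.
The ceiling of 18 is below the equilibrium price 24, so it binds.
At P = 18: Qd = 154 - 4·18 = 82 and Qs = 8·18 - 134 = 10.
Producer surplus without the control is ½ · (24 - 16.75) · 58 = 210.25.
With the ceiling, producers sell 10 units at 18, so PS = ½ · (18 - 16.75) · 10 = 6.25.
Change in producer surplus = 6.25 - 210.25 = -204.

-204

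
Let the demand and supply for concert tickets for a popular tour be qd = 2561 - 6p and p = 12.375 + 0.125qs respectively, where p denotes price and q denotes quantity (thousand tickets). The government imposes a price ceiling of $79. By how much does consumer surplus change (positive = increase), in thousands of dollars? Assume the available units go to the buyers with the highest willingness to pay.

-6549

Rearranging supply gives qs = 8p - 99. Setting quantity demanded equal to quantity supplied, 2561 - 6p = 8p - 99, gives p* = 190 and q* = 1421.
Because the ceiling (79) lies below the market-clearing price, it is binding.
At p = 79: qd = 2561 - 6·79 = 2087 and qs = 8·79 - 99 = 533.
Consumer surplus without the control is ½ · (2561/6 - 190) · 1421 = 2019241/12.
With the ceiling, 533 units are sold at 79 (assume they go to the highest-value buyers). The demand price at q = 533 is 338, so CS = ½ · [(2561/6 - 79) + (338 - 79)] · 533 = 1940653/12.
Change in consumer surplus = 1940653/12 - 2019241/12 = -6549.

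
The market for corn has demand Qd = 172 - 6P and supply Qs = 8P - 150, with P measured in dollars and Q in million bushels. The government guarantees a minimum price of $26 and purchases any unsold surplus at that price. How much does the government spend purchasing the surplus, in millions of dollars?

Equilibrium: 172 - 6P = 8P - 150, so 322 = 14P and P* = 23, Q* = 34.
Because the floor (26) lies above the market-clearing price, it is binding.
At P = 26: Qd = 172 - 6·26 = 16 and Qs = 8·26 - 150 = 58.
Surplus = Qs - Qd = 42.
Government expenditure = surplus × support price = 42 × 26 = 1092.

1092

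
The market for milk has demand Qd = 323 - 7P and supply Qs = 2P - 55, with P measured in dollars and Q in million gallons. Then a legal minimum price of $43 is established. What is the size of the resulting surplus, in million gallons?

9

Equilibrium: 323 - 7P = 2P - 55, so 378 = 9P and P* = 42, Q* = 29.
Because the floor (43) lies above the market-clearing price, it is binding.
At P = 43: Qd = 323 - 7·43 = 22 and Qs = 2·43 - 55 = 31.
Surplus = Qs - Qd = 31 - 22 = 9.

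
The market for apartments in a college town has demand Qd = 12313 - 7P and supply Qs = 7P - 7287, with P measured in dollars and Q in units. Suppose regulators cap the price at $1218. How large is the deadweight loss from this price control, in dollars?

231868

Setting quantity demanded equal to quantity supplied, 12313 - 7P = 7P - 7287, gives P* = 1400 and Q* = 2513.
The ceiling of 1218 is below the equilibrium price 1400, so it binds.
At P = 1218: Qd = 12313 - 7·1218 = 3787 and Qs = 7·1218 - 7287 = 1239.
Quantity traded falls to 1239. At Q = 1239 the demand price is (12313 - 1239)/7 = 1582 and the supply price is (7287 + 1239)/7 = 1218.
Deadweight loss = ½ · (1582 - 1218) · (2513 - 1239) = ½ · 364 · 1274 = 231868.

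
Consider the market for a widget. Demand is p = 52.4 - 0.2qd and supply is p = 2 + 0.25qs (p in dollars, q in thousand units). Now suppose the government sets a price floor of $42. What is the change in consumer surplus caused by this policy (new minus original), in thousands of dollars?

-984

Rearranging demand gives qd = 262 - 5p; rearranging supply gives qs = 4p - 8. Setting quantity demanded equal to quantity supplied, 262 - 5p = 4p - 8, gives p* = 30 and q* = 112.
Since 42 > 30, the floor is binding.
At p = 42: qd = 262 - 5·42 = 52 and qs = 4·42 - 8 = 160.
Consumer surplus without the control is ½ · (52.4 - 30) · 112 = 1254.4.
With the floor, consumers buy 52 units at 42, so CS = ½ · (52.4 - 42) · 52 = 270.4.
Change in consumer surplus = 270.4 - 1254.4 = -984.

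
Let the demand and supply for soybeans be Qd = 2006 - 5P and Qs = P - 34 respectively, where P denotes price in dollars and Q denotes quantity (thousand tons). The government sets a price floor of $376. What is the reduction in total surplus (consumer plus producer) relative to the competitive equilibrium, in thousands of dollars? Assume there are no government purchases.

19440

In a free market, 2006 - 5P = P - 34 gives the equilibrium P* = 340, Q* = 306.
Because the floor (376) lies above the market-clearing price, it is binding.
At P = 376: Qd = 2006 - 5·376 = 126 and Qs = 376 - 34 = 342.
Quantity traded falls to 126. At Q = 126 the demand price is (2006 - 126)/5 = 376 and the supply price is 34 + 126 = 160.
Deadweight loss = ½ · (376 - 160) · (306 - 126) = ½ · 216 · 180 = 19440.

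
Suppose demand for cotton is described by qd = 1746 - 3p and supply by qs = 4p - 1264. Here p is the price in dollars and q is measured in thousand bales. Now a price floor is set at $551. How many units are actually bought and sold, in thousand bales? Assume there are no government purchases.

Equilibrium: 1746 - 3p = 4p - 1264, so 3010 = 7p and p* = 430, q* = 456.
Because the floor (551) lies above the market-clearing price, it is binding.
At p = 551: qd = 1746 - 3·551 = 93 and qs = 4·551 - 1264 = 940.
The quantity actually transacted is the short side, demand: 93.

93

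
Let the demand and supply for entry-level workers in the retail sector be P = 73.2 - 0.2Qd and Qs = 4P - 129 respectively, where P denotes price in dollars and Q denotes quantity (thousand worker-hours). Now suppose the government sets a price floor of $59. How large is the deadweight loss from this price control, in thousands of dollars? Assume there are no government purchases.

Rearranging demand gives Qd = 366 - 5P. Equilibrium: 366 - 5P = 4P - 129, so 495 = 9P and P* = 55, Q* = 91.
Since 59 > 55, the floor is binding.
At P = 59: Qd = 366 - 5·59 = 71 and Qs = 4·59 - 129 = 107.
Quantity traded falls to 71. At Q = 71 the demand price is (366 - 71)/5 = 59 and the supply price is (129 + 71)/4 = 50.
Deadweight loss = ½ · (59 - 50) · (91 - 71) = ½ · 9 · 20 = 90.

90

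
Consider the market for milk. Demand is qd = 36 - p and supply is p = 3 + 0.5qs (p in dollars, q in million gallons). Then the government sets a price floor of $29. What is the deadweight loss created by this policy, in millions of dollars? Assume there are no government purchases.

168.75

Rearranging supply gives qs = 2p - 6. Setting quantity demanded equal to quantity supplied, 36 - p = 2p - 6, gives p* = 14 and q* = 22.
Because the floor (29) lies above the market-clearing price, it is binding.
At p = 29: qd = 36 - 29 = 7 and qs = 2·29 - 6 = 52.
Quantity traded falls to 7. At q = 7 the demand price is 36 - 7 = 29 and the supply price is (6 + 7)/2 = 6.5.
Deadweight loss = ½ · (29 - 6.5) · (22 - 7) = ½ · 22.5 · 15 = 168.75.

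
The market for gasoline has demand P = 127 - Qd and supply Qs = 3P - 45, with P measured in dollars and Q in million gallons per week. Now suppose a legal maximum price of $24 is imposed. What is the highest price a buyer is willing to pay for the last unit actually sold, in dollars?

Rearranging demand gives Qd = 127 - P. Equilibrium: 127 - P = 3P - 45, so 172 = 4P and P* = 43, Q* = 84.
Because the ceiling (24) lies below the market-clearing price, it is binding.
At P = 24: Qd = 127 - 24 = 103 and Qs = 3·24 - 45 = 27.
Only 27 units reach the market. On the demand curve, the marginal buyer's willingness to pay at Q = 27 is (127 - 27) = 100.

100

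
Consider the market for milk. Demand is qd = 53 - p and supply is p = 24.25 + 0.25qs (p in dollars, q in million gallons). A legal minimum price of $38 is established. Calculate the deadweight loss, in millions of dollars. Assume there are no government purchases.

40

Rearranging supply gives qs = 4p - 97. Without the control the market clears where 53 - p = 4p - 97, i.e. p* = 30 and q* = 23.
The floor of 38 is above the equilibrium price 30, so it binds.
At p = 38: qd = 53 - 38 = 15 and qs = 4·38 - 97 = 55.
Quantity traded falls to 15. At q = 15 the demand price is 53 - 15 = 38 and the supply price is (97 + 15)/4 = 28.
Deadweight loss = ½ · (38 - 28) · (23 - 15) = ½ · 10 · 8 = 40.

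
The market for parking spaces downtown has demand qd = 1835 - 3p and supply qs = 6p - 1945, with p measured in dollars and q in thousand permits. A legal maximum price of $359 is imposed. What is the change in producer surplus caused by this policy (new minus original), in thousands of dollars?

-23912

Setting quantity demanded equal to quantity supplied, 1835 - 3p = 6p - 1945, gives p* = 420 and q* = 575.
The ceiling of 359 is below the equilibrium price 420, so it binds.
At p = 359: qd = 1835 - 3·359 = 758 and qs = 6·359 - 1945 = 209.
Producer surplus without the control is ½ · (420 - 1945/6) · 575 = 330625/12.
With the ceiling, producers sell 209 units at 359, so PS = ½ · (359 - 1945/6) · 209 = 43681/12.
Change in producer surplus = 43681/12 - 330625/12 = -23912.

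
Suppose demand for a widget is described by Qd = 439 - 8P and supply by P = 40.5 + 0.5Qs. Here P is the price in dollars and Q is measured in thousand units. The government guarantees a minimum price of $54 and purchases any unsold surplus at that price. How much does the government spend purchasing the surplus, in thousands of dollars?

1080

Rearranging supply gives Qs = 2P - 81. Equilibrium: 439 - 8P = 2P - 81, so 520 = 10P and P* = 52, Q* = 23.
The floor of 54 is above the equilibrium price 52, so it binds.
At P = 54: Qd = 439 - 8·54 = 7 and Qs = 2·54 - 81 = 27.
Surplus = Qs - Qd = 20.
Government expenditure = surplus × support price = 20 × 54 = 1080.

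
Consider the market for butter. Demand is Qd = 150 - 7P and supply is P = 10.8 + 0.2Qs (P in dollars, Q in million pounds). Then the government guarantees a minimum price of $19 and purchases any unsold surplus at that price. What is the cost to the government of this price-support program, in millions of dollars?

456

Rearranging supply gives Qs = 5P - 54. Equilibrium: 150 - 7P = 5P - 54, so 204 = 12P and P* = 17, Q* = 31.
Because the floor (19) lies above the market-clearing price, it is binding.
At P = 19: Qd = 150 - 7·19 = 17 and Qs = 5·19 - 54 = 41.
Surplus = Qs - Qd = 24.
Government expenditure = surplus × support price = 24 × 19 = 456.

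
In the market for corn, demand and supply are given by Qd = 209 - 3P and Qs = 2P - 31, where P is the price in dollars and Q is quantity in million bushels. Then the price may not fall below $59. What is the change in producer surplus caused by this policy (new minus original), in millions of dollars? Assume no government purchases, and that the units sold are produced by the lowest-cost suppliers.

In a free market, 209 - 3P = 2P - 31 gives the equilibrium P* = 48, Q* = 65.
Because the floor (59) lies above the market-clearing price, it is binding.
At P = 59: Qd = 209 - 3·59 = 32 and Qs = 2·59 - 31 = 87.
Producer surplus without the control is ½ · (48 - 15.5) · 65 = 1056.25.
With the floor, 32 units are sold at 59. The supply price at Q = 32 is 31.5, so PS = ½ · [(59 - 15.5) + (59 - 31.5)] · 32 = 1136.
Change in producer surplus = 1136 - 1056.25 = 79.75.

79.75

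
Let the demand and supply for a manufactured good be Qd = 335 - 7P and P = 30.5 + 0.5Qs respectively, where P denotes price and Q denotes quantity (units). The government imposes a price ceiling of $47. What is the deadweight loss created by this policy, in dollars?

0

Rearranging supply gives Qs = 2P - 61. Without the control the market clears where 335 - 7P = 2P - 61, i.e. P* = 44 and Q* = 27.
The ceiling of 47 is above the equilibrium price 44, so it is not binding; the market clears at P* = 44, Q* = 27.
Since the control does not bind, no trades are prevented and deadweight loss is zero.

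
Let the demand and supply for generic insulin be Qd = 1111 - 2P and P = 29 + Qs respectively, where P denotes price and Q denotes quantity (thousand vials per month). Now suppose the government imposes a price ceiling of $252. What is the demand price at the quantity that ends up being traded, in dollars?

Rearranging supply gives Qs = P - 29. Setting quantity demanded equal to quantity supplied, 1111 - 2P = P - 29, gives P* = 380 and Q* = 351.
Because the ceiling (252) lies below the market-clearing price, it is binding.
At P = 252: Qd = 1111 - 2·252 = 607 and Qs = 252 - 29 = 223.
Only 223 units reach the market. On the demand curve, the marginal buyer's willingness to pay at Q = 223 is (1111 - 223)/2 = 444.

444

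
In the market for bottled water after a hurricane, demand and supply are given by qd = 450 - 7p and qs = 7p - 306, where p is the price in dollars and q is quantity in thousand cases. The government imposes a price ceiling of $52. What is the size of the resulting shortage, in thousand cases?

Setting quantity demanded equal to quantity supplied, 450 - 7p = 7p - 306, gives p* = 54 and q* = 72.
Since 52 < 54, the ceiling is binding.
At p = 52: qd = 450 - 7·52 = 86 and qs = 7·52 - 306 = 58.
Shortage = qd - qs = 86 - 58 = 28.

28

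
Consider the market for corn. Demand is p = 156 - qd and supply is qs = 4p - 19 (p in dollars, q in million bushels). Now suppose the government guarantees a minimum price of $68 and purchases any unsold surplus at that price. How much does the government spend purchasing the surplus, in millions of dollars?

Rearranging demand gives qd = 156 - p. Without the control the market clears where 156 - p = 4p - 19, i.e. p* = 35 and q* = 121.
Since 68 > 35, the floor is binding.
At p = 68: qd = 156 - 68 = 88 and qs = 4·68 - 19 = 253.
Surplus = qs - qd = 165.
Government expenditure = surplus × support price = 165 × 68 = 11220.

11220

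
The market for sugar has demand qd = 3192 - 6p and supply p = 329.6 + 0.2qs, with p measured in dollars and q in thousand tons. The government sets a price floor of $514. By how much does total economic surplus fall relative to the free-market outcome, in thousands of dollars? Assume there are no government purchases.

Rearranging supply gives qs = 5p - 1648. Equilibrium: 3192 - 6p = 5p - 1648, so 4840 = 11p and p* = 440, q* = 552.
Since 514 > 440, the floor is binding.
At p = 514: qd = 3192 - 6·514 = 108 and qs = 5·514 - 1648 = 922.
Quantity traded falls to 108. At q = 108 the demand price is (3192 - 108)/6 = 514 and the supply price is (1648 + 108)/5 = 351.2.
Deadweight loss = ½ · (514 - 351.2) · (552 - 108) = ½ · 162.8 · 444 = 36141.6.

36141.6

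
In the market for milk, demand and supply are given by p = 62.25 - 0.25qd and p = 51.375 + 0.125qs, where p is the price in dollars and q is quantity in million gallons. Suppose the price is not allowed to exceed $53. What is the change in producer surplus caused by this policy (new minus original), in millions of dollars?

Rearranging demand gives qd = 249 - 4p; rearranging supply gives qs = 8p - 411. Equilibrium: 249 - 4p = 8p - 411, so 660 = 12p and p* = 55, q* = 29.
Since 53 < 55, the ceiling is binding.
At p = 53: qd = 249 - 4·53 = 37 and qs = 8·53 - 411 = 13.
Producer surplus without the control is ½ · (55 - 51.375) · 29 = 52.5625.
With the ceiling, producers sell 13 units at 53, so PS = ½ · (53 - 51.375) · 13 = 10.5625.
Change in producer surplus = 10.5625 - 52.5625 = -42.

-42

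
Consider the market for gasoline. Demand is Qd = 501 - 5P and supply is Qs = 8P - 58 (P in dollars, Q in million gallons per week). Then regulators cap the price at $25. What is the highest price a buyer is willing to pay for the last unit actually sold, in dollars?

71.8

In a free market, 501 - 5P = 8P - 58 gives the equilibrium P* = 43, Q* = 286.
The ceiling of 25 is below the equilibrium price 43, so it binds.
At P = 25: Qd = 501 - 5·25 = 376 and Qs = 8·25 - 58 = 142.
Only 142 units reach the market. On the demand curve, the marginal buyer's willingness to pay at Q = 142 is (501 - 142)/5 = 71.8.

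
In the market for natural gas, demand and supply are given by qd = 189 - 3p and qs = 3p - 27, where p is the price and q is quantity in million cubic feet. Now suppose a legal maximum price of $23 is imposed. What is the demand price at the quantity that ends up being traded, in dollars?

49

Without the control the market clears where 189 - 3p = 3p - 27, i.e. p* = 36 and q* = 81.
Because the ceiling (23) lies below the market-clearing price, it is binding.
At p = 23: qd = 189 - 3·23 = 120 and qs = 3·23 - 27 = 42.
Only 42 units reach the market. On the demand curve, the marginal buyer's willingness to pay at q = 42 is (189 - 42)/3 = 49.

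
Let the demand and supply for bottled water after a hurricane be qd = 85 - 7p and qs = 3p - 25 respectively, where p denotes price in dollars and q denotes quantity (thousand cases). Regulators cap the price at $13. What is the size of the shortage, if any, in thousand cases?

0

Equilibrium: 85 - 7p = 3p - 25, so 110 = 10p and p* = 11, q* = 8.
The ceiling of 13 is above the equilibrium price 11, so it is not binding; the market clears at p* = 11, q* = 8.
Since the control does not bind, there is no shortage.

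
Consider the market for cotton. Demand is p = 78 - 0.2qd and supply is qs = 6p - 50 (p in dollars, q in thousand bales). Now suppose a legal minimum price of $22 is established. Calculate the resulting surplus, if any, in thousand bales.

Rearranging demand gives qd = 390 - 5p. Equilibrium: 390 - 5p = 6p - 50, so 440 = 11p and p* = 40, q* = 190.
Since 22 is below p* = 40, the floor does not bind and the free-market outcome prevails.
Since the control does not bind, there is no surplus.

0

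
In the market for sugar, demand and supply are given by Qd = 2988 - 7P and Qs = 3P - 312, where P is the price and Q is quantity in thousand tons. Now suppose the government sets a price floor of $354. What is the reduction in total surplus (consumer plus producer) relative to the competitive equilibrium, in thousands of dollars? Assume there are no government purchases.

6720

In a free market, 2988 - 7P = 3P - 312 gives the equilibrium P* = 330, Q* = 678.
Since 354 > 330, the floor is binding.
At P = 354: Qd = 2988 - 7·354 = 510 and Qs = 3·354 - 312 = 750.
Quantity traded falls to 510. At Q = 510 the demand price is (2988 - 510)/7 = 354 and the supply price is (312 + 510)/3 = 274.
Deadweight loss = ½ · (354 - 274) · (678 - 510) = ½ · 80 · 168 = 6720.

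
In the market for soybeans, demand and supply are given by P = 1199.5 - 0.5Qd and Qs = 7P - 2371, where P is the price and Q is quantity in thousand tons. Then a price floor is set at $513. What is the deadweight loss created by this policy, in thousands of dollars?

Rearranging demand gives Qd = 2399 - 2P. In a free market, 2399 - 2P = 7P - 2371 gives the equilibrium P* = 530, Q* = 1339.
Since 513 is below P* = 530, the floor does not bind and the free-market outcome prevails.
Since the control does not bind, no trades are prevented and deadweight loss is zero.

0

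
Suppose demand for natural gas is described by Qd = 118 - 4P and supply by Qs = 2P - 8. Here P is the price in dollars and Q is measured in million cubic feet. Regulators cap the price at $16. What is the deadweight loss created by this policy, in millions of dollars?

In a free market, 118 - 4P = 2P - 8 gives the equilibrium P* = 21, Q* = 34.
Because the ceiling (16) lies below the market-clearing price, it is binding.
At P = 16: Qd = 118 - 4·16 = 54 and Qs = 2·16 - 8 = 24.
Quantity traded falls to 24. At Q = 24 the demand price is (118 - 24)/4 = 23.5 and the supply price is (8 + 24)/2 = 16.
Deadweight loss = ½ · (23.5 - 16) · (34 - 24) = ½ · 7.5 · 10 = 37.5.

37.5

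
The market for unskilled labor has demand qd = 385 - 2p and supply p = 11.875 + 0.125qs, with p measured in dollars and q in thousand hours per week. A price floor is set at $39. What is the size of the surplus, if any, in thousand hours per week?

Rearranging supply gives qs = 8p - 95. In a free market, 385 - 2p = 8p - 95 gives the equilibrium p* = 48, q* = 289.
The floor of 39 is below the equilibrium price 48, so it is not binding; the market clears at p* = 48, q* = 289.
Since the control does not bind, there is no surplus.

0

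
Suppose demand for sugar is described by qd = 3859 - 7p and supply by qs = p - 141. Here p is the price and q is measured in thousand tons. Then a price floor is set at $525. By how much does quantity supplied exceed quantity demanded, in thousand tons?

Setting quantity demanded equal to quantity supplied, 3859 - 7p = p - 141, gives p* = 500 and q* = 359.
Because the floor (525) lies above the market-clearing price, it is binding.
At p = 525: qd = 3859 - 7·525 = 184 and qs = 525 - 141 = 384.
Surplus = qs - qd = 384 - 184 = 200.

200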